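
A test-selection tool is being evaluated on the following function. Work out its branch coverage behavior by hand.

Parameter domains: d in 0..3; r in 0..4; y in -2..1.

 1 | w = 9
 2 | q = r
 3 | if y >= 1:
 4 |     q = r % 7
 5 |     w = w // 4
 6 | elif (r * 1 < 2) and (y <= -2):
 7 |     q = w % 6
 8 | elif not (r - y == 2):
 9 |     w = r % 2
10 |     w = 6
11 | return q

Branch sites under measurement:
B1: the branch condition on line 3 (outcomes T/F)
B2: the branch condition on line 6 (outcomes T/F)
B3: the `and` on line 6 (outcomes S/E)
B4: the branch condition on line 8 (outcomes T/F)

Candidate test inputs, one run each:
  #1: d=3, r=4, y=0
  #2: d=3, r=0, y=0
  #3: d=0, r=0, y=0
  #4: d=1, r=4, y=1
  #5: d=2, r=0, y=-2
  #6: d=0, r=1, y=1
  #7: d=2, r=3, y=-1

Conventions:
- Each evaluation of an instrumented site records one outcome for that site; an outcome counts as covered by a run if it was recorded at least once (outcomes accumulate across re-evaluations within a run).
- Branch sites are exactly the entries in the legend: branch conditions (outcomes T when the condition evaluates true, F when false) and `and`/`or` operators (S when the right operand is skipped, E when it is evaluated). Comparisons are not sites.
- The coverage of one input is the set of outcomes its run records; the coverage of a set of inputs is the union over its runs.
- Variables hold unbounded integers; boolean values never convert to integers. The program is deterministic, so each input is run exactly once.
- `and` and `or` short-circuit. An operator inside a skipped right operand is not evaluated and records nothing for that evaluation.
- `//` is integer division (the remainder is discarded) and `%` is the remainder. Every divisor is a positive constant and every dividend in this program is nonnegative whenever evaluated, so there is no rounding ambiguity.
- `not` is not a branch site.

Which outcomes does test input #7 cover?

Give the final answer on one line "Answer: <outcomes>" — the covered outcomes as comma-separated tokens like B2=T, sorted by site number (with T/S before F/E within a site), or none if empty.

Running input #7 (d=2, r=3, y=-1), event by event:
  B1->F, B3->S, B2->F, B4->T
collecting distinct outcomes: B1=F, B2=F, B3=S, B4=T

Answer: B1=F, B2=F, B3=S, B4=T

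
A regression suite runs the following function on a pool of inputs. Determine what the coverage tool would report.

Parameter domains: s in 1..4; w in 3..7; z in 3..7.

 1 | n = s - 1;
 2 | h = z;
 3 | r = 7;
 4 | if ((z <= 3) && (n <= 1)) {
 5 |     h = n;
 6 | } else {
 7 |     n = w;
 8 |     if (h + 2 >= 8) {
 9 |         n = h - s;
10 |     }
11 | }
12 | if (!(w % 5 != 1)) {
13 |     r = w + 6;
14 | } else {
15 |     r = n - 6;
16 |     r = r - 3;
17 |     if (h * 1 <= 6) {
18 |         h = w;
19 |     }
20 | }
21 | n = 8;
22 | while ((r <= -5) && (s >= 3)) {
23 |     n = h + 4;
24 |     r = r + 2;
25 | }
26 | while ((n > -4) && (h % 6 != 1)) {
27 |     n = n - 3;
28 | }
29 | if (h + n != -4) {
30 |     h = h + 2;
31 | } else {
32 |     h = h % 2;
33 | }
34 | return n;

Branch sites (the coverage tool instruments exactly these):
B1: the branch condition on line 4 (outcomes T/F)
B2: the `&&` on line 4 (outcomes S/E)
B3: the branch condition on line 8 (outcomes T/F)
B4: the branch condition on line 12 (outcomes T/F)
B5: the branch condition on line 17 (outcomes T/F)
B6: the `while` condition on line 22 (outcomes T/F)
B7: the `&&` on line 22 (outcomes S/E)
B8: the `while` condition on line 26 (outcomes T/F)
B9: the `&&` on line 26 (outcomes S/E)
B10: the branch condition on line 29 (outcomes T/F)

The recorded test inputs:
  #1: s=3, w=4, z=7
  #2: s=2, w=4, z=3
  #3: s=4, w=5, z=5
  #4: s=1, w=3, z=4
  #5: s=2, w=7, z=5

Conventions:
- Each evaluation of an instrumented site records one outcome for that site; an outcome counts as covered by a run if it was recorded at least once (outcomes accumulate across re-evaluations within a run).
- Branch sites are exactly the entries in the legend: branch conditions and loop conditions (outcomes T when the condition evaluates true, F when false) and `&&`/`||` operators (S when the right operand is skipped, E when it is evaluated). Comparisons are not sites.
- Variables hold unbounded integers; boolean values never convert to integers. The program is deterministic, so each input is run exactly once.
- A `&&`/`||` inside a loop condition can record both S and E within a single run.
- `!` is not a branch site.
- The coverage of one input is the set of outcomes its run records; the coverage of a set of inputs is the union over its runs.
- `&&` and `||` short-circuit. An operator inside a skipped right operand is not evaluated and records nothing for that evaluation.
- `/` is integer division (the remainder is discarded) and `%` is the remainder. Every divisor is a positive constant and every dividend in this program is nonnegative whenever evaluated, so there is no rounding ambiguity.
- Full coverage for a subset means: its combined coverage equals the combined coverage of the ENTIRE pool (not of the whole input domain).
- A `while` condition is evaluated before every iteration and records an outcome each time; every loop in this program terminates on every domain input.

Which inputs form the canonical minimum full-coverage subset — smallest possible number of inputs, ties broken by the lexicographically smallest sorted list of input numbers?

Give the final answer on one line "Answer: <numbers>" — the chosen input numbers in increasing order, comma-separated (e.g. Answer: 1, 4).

input #1 (s=3, w=4, z=7): covers B1=F, B2=S, B3=T, B4=F, B5=F, B6=T, B6=F, B7=S, B7=E, B8=F, B9=E, B10=T
input #2 (s=2, w=4, z=3): covers B1=T, B2=E, B4=F, B5=T, B6=F, B7=E, B8=T, B8=F, B9=S, B9=E, B10=T
input #3 (s=4, w=5, z=5): covers B1=F, B2=S, B3=F, B4=F, B5=T, B6=F, B7=S, B8=T, B8=F, B9=S, B9=E, B10=T
input #4 (s=1, w=3, z=4): covers B1=F, B2=S, B3=F, B4=F, B5=T, B6=F, B7=E, B8=T, B8=F, B9=S, B9=E, B10=T
input #5 (s=2, w=7, z=5): covers B1=F, B2=S, B3=F, B4=F, B5=T, B6=F, B7=S, B8=F, B9=E, B10=T
together the pool reaches 18 outcomes: B1=T, B1=F, B2=S, B2=E, B3=T, B3=F, B4=F, B5=T, B5=F, B6=T, B6=F, B7=S, B7=E, B8=T, B8=F, B9=S, B9=E, B10=T
checked all size-1 subsets: none covers 18 outcomes (max 12/18)
checked all size-2 subsets: none covers 18 outcomes (max 17/18)
inputs {1, 2, 3} (size 3) cover everything; no size-3 subset with a lexicographically smaller index list covers all 18

Answer: 1, 2, 3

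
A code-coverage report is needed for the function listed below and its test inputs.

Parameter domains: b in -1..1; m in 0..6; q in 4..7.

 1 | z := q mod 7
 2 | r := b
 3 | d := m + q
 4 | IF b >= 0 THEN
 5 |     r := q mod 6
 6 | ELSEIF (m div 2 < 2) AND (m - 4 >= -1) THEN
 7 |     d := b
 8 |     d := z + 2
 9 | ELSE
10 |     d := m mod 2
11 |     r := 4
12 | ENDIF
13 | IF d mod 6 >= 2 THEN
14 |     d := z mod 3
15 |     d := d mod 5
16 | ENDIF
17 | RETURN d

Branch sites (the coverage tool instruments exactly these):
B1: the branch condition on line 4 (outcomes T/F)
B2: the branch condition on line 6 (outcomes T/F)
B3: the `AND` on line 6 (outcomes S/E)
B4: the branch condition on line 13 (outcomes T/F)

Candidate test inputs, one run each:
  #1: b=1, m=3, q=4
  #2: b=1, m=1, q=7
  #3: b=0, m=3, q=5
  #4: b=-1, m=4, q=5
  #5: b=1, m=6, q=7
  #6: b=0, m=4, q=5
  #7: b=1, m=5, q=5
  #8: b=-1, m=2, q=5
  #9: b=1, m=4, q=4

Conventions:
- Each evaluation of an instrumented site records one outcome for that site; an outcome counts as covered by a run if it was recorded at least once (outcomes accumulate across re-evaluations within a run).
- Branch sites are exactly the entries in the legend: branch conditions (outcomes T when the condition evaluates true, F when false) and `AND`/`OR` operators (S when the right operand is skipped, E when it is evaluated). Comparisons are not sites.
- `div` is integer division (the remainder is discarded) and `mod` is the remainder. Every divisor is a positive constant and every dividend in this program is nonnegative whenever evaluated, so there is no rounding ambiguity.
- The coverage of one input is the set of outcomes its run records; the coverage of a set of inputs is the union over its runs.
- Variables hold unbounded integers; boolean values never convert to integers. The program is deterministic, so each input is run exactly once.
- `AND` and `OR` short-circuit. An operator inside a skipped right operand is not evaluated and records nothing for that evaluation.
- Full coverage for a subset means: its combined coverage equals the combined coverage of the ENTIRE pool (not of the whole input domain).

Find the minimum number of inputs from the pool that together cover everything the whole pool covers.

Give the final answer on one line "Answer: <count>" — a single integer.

test 1 (b=1, m=3, q=4) fires B1->T, B4->F; hits B1=T, B4=F
test 2 (b=1, m=1, q=7) fires B1->T, B4->T; hits B1=T, B4=T
test 3 (b=0, m=3, q=5) fires B1->T, B4->T; hits B1=T, B4=T
test 4 (b=-1, m=4, q=5) fires B1->F, B3->S, B2->F, B4->F; hits B1=F, B2=F, B3=S, B4=F
test 5 (b=1, m=6, q=7) fires B1->T, B4->F; hits B1=T, B4=F
test 6 (b=0, m=4, q=5) fires B1->T, B4->T; hits B1=T, B4=T
test 7 (b=1, m=5, q=5) fires B1->T, B4->T; hits B1=T, B4=T
test 8 (b=-1, m=2, q=5) fires B1->F, B3->E, B2->F, B4->F; hits B1=F, B2=F, B3=E, B4=F
test 9 (b=1, m=4, q=4) fires B1->T, B4->T; hits B1=T, B4=T
pool-wide coverage (7 outcomes): B1=T, B1=F, B2=F, B3=S, B3=E, B4=T, B4=F
checked all size-1 subsets: none covers 7 outcomes (max 4/7)
checked all size-2 subsets: none covers 7 outcomes (max 6/7)
the canonical winner is {2, 4, 8}: size 3, full 7-outcome coverage, earliest index list among size-3 covers

Answer: 3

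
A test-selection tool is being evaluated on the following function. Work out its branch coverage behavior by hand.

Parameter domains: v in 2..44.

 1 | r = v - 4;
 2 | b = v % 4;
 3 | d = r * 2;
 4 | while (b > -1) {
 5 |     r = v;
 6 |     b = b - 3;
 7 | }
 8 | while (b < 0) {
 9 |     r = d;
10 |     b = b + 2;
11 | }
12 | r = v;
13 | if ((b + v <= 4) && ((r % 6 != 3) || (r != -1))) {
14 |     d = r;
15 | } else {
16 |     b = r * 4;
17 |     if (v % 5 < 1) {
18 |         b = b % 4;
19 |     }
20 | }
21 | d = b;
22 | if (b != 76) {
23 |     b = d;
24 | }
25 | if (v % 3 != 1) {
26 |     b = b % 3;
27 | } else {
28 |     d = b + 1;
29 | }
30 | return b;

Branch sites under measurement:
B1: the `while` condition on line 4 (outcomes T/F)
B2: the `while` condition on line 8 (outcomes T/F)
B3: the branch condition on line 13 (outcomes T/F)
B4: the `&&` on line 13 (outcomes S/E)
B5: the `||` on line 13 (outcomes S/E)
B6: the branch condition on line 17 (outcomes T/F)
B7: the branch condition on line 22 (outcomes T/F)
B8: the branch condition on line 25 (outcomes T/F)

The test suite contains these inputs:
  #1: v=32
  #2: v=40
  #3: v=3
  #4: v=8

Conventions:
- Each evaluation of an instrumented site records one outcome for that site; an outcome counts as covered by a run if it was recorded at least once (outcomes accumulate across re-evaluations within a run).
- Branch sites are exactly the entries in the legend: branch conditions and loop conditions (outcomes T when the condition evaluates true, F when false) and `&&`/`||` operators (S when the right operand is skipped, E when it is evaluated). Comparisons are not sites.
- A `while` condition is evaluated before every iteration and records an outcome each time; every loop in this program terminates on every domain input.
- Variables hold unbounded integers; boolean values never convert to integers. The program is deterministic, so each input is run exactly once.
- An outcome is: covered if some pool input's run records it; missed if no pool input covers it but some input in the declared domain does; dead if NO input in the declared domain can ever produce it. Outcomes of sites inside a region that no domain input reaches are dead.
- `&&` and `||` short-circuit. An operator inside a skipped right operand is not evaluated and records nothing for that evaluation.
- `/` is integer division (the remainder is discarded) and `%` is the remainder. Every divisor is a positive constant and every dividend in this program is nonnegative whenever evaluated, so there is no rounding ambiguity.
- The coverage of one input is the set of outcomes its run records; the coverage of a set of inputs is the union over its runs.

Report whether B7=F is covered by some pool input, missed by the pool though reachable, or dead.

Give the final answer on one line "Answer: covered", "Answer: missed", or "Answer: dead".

no pool input records B7=F
but domain input (v=19) does record it -> reachable, so missed

Answer: missed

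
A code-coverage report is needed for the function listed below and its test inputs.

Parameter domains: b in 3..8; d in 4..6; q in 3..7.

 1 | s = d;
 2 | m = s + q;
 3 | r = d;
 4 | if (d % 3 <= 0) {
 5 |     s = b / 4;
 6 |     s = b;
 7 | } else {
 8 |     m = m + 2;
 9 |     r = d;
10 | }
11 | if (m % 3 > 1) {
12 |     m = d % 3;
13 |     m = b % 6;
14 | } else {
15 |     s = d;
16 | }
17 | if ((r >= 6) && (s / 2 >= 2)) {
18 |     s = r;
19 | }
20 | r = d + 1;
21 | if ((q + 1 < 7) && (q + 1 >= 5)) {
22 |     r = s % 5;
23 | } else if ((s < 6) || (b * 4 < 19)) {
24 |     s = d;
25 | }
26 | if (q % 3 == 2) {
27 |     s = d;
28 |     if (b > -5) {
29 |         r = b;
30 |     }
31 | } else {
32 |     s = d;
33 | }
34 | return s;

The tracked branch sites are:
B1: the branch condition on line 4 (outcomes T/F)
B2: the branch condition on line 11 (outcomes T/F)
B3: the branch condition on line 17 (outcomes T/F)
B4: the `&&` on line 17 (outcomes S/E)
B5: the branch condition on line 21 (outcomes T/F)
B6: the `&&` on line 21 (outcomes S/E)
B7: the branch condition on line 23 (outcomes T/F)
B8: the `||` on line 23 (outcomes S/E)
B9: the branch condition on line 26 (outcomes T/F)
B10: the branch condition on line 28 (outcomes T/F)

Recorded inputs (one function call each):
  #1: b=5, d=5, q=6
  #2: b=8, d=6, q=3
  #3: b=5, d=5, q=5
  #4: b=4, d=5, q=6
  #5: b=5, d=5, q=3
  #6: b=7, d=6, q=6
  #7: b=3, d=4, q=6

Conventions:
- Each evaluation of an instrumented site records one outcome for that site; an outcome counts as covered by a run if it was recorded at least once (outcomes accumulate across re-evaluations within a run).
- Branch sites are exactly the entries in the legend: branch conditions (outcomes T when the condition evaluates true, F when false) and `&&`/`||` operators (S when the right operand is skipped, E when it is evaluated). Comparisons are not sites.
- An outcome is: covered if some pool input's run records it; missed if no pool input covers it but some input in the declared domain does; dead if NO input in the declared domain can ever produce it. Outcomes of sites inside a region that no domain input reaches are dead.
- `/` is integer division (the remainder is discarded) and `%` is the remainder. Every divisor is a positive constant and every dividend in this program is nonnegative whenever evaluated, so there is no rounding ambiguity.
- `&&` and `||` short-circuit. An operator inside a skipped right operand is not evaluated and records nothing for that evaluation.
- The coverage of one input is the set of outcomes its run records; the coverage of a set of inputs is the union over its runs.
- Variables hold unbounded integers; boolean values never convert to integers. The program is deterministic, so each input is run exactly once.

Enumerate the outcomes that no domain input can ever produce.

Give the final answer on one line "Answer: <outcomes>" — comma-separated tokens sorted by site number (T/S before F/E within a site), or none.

exhaustive pass over the 90-input domain:
  B10=F: no domain input ever produces it -> dead
  reachable outcomes have witnesses, e.g. B1=T (e.g. b=3, d=6, q=3), B1=F (e.g. b=3, d=4, q=3), B2=T (e.g. b=3, d=4, q=5), B2=F (e.g. b=3, d=4, q=3)

Answer: B10=F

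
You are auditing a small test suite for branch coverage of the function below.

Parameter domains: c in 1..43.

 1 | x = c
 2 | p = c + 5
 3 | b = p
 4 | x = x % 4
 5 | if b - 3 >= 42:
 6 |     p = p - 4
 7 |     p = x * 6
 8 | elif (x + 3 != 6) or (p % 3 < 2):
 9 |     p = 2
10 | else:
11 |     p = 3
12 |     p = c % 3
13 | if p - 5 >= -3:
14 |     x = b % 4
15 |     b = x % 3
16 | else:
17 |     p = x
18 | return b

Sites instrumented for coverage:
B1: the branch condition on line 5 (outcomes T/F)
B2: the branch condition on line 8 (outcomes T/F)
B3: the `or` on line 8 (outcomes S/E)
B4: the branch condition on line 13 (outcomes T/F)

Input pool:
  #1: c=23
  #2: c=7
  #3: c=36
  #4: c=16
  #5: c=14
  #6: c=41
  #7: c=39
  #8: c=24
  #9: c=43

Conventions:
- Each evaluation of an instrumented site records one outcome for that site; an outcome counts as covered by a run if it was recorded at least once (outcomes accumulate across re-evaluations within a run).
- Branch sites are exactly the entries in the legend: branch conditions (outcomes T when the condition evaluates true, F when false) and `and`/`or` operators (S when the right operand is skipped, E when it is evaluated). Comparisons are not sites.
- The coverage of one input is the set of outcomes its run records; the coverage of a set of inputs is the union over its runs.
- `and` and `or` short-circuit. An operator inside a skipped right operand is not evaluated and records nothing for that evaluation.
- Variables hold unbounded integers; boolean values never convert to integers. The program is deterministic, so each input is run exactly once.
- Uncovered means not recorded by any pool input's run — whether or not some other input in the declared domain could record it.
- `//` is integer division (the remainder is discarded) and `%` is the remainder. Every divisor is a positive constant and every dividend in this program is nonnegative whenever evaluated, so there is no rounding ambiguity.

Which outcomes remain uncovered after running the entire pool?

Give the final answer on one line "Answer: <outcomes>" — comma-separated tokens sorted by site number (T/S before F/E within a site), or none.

#1 (c=23) -> B1->F, B3->E, B2->T, B4->T; covered: B1=F, B2=T, B3=E, B4=T
#2 (c=7) -> B1->F, B3->E, B2->T, B4->T; covered: B1=F, B2=T, B3=E, B4=T
#3 (c=36) -> B1->F, B3->S, B2->T, B4->T; covered: B1=F, B2=T, B3=S, B4=T
#4 (c=16) -> B1->F, B3->S, B2->T, B4->T; covered: B1=F, B2=T, B3=S, B4=T
#5 (c=14) -> B1->F, B3->S, B2->T, B4->T; covered: B1=F, B2=T, B3=S, B4=T
#6 (c=41) -> B1->T, B4->T; covered: B1=T, B4=T
#7 (c=39) -> B1->F, B3->E, B2->F, B4->F; covered: B1=F, B2=F, B3=E, B4=F
#8 (c=24) -> B1->F, B3->S, B2->T, B4->T; covered: B1=F, B2=T, B3=S, B4=T
#9 (c=43) -> B1->T, B4->T; covered: B1=T, B4=T
union over the pool: B1=T, B1=F, B2=T, B2=F, B3=S, B3=E, B4=T, B4=F
uncovered (0 of 8): none

Answer: none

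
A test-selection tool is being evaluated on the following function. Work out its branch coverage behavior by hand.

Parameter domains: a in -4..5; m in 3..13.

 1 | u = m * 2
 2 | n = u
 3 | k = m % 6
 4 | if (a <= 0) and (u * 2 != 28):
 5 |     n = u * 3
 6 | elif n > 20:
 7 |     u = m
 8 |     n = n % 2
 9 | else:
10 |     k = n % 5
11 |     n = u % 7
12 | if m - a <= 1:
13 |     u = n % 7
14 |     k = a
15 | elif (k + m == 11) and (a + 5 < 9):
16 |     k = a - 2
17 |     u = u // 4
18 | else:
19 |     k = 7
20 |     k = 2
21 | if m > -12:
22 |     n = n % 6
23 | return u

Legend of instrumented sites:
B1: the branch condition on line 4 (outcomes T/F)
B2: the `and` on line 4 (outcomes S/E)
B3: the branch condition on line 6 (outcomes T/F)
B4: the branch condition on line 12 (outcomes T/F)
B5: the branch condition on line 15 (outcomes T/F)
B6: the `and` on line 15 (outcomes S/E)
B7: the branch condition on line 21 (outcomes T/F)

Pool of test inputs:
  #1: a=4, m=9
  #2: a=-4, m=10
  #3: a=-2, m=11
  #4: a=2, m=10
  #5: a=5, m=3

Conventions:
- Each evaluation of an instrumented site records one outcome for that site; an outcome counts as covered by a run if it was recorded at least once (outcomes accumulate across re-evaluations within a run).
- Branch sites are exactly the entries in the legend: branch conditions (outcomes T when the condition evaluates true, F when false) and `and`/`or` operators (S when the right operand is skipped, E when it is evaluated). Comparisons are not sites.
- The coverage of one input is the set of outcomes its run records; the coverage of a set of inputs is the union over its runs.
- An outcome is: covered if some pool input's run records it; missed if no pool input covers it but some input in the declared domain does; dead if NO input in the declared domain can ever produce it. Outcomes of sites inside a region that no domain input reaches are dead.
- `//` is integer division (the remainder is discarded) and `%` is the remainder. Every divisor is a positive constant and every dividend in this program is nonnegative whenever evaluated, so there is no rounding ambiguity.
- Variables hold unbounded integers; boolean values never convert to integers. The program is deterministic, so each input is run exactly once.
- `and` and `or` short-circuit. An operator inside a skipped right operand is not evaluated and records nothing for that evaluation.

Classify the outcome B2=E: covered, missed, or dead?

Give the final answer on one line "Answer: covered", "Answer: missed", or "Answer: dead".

B2=E is recorded by pool input(s) 2, 3 -> covered

Answer: covered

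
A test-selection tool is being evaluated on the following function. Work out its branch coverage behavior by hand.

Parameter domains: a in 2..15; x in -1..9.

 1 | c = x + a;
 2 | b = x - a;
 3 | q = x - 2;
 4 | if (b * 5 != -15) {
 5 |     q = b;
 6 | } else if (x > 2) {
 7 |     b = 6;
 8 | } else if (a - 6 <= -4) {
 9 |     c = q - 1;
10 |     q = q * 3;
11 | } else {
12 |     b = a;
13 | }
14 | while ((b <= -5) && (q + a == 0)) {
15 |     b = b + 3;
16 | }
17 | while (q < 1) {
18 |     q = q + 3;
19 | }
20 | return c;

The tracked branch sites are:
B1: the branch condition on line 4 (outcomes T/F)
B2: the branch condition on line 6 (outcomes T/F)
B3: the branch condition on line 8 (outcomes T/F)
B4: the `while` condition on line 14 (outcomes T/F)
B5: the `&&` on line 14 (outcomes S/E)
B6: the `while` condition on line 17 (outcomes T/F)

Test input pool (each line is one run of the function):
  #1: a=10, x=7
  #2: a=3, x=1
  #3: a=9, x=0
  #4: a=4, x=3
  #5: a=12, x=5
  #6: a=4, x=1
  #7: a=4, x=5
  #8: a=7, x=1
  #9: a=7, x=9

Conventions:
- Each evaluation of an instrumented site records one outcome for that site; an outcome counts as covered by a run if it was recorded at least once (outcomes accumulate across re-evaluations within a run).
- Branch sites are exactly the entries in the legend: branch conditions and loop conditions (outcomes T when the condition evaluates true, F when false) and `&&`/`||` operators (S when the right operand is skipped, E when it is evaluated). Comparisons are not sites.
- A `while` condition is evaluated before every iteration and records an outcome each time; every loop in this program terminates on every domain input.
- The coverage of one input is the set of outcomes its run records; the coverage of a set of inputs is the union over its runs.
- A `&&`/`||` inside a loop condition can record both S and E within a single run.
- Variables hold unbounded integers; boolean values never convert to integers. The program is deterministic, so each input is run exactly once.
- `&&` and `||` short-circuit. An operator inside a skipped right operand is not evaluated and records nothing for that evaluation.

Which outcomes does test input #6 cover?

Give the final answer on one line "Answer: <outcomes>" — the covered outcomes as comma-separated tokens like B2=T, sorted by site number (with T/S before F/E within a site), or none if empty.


Running input #6 (a=4, x=1), event by event:
  B1->F, B2->F, B3->F, B5->S, B4->F, B6->T, B6->F
distinct outcomes covered: B1=F, B2=F, B3=F, B4=F, B5=S, B6=T, B6=F
Answer: B1=F, B2=F, B3=F, B4=F, B5=S, B6=T, B6=F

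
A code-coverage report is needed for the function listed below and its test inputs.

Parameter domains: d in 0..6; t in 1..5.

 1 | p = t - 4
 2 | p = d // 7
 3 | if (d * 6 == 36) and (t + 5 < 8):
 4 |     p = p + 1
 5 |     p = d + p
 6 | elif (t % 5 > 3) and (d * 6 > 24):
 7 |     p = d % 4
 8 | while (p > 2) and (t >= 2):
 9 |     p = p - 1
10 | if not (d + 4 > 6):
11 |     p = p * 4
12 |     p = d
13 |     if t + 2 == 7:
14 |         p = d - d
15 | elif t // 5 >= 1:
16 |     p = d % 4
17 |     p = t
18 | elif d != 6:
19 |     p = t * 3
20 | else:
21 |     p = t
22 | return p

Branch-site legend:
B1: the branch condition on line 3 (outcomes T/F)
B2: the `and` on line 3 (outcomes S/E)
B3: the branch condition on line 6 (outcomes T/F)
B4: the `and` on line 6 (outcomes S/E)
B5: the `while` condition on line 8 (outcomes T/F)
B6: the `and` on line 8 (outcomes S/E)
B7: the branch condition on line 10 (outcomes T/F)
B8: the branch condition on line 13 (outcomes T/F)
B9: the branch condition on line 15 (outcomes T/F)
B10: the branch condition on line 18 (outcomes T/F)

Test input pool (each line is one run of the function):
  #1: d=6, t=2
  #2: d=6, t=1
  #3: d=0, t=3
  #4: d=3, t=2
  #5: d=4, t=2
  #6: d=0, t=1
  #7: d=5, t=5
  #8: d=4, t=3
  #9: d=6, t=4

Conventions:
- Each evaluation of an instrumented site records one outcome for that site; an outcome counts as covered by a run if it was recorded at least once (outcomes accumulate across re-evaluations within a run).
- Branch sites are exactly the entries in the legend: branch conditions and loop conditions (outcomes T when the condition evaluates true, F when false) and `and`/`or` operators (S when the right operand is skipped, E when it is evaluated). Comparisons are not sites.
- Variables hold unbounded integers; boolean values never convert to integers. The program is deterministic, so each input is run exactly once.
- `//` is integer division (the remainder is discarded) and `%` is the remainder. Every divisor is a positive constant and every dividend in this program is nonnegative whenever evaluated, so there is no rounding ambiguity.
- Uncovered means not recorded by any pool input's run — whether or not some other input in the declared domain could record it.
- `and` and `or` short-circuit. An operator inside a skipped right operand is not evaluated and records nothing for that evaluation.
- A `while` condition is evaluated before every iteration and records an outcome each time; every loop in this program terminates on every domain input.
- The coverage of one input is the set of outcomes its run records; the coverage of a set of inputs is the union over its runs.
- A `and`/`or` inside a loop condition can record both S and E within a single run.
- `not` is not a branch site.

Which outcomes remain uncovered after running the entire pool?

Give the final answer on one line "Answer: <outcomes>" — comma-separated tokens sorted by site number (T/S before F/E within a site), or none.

run #1 (d=6, t=2) runs B2->E, B1->T, B6->E, B5->T, B6->E, B5->T, B6->E, B5->T, B6->E, B5->T, B6->E, B5->T, B6->S, B5->F, ...; records B1=T, B2=E, B5=T, B5=F, B6=S, B6=E, B7=F, B9=F, B10=F
run #2 (d=6, t=1) runs B2->E, B1->T, B6->E, B5->F, B7->F, B9->F, B10->F; records B1=T, B2=E, B5=F, B6=E, B7=F, B9=F, B10=F
run #3 (d=0, t=3) runs B2->S, B1->F, B4->S, B3->F, B6->S, B5->F, B7->T, B8->F; records B1=F, B2=S, B3=F, B4=S, B5=F, B6=S, B7=T, B8=F
run #4 (d=3, t=2) runs B2->S, B1->F, B4->S, B3->F, B6->S, B5->F, B7->F, B9->F, B10->T; records B1=F, B2=S, B3=F, B4=S, B5=F, B6=S, B7=F, B9=F, B10=T
run #5 (d=4, t=2) runs B2->S, B1->F, B4->S, B3->F, B6->S, B5->F, B7->F, B9->F, B10->T; records B1=F, B2=S, B3=F, B4=S, B5=F, B6=S, B7=F, B9=F, B10=T
run #6 (d=0, t=1) runs B2->S, B1->F, B4->S, B3->F, B6->S, B5->F, B7->T, B8->F; records B1=F, B2=S, B3=F, B4=S, B5=F, B6=S, B7=T, B8=F
run #7 (d=5, t=5) runs B2->S, B1->F, B4->S, B3->F, B6->S, B5->F, B7->F, B9->T; records B1=F, B2=S, B3=F, B4=S, B5=F, B6=S, B7=F, B9=T
run #8 (d=4, t=3) runs B2->S, B1->F, B4->S, B3->F, B6->S, B5->F, B7->F, B9->F, B10->T; records B1=F, B2=S, B3=F, B4=S, B5=F, B6=S, B7=F, B9=F, B10=T
run #9 (d=6, t=4) runs B2->E, B1->F, B4->E, B3->T, B6->S, B5->F, B7->F, B9->F, B10->F; records B1=F, B2=E, B3=T, B4=E, B5=F, B6=S, B7=F, B9=F, B10=F
union over the pool: B1=T, B1=F, B2=S, B2=E, B3=T, B3=F, B4=S, B4=E, B5=T, B5=F, B6=S, B6=E, B7=T, B7=F, B8=F, B9=T, B9=F, B10=T, B10=F
uncovered (1 of 20): B8=T

Answer: B8=T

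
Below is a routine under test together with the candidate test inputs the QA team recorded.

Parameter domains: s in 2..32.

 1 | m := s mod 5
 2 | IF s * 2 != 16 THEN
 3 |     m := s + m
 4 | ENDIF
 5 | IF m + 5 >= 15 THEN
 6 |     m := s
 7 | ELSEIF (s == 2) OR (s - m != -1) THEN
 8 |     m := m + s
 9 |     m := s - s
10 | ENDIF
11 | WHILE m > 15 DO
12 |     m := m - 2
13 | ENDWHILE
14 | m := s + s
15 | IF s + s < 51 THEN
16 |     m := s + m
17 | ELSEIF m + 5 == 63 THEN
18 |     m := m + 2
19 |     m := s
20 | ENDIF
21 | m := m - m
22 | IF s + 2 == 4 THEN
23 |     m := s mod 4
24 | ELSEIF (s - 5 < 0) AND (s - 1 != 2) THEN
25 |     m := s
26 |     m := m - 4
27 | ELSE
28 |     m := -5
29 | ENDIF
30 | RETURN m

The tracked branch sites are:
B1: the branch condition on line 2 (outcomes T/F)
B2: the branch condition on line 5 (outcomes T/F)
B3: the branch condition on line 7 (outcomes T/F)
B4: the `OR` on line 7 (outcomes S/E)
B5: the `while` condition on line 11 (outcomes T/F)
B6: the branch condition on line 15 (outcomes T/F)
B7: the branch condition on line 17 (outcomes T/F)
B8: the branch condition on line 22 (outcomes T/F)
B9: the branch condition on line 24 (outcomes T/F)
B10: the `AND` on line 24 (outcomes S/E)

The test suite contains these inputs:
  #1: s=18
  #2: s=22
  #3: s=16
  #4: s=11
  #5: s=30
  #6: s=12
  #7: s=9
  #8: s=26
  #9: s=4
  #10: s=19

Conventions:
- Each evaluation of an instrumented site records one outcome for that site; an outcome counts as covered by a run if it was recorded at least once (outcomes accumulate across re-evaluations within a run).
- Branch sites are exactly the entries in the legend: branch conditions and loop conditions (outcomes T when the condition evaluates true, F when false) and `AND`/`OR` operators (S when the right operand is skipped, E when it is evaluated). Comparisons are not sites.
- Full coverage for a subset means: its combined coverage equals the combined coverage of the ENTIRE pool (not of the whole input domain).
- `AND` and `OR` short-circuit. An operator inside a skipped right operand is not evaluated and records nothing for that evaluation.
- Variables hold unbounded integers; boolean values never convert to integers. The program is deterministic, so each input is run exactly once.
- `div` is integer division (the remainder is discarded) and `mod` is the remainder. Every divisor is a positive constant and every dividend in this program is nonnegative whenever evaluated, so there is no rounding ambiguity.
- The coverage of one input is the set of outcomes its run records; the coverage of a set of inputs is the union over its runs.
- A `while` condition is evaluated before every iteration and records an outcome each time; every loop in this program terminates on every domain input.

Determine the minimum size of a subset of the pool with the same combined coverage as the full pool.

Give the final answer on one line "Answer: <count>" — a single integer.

run #1 (s=18) runs B1->T, B2->T, B5->T, B5->T, B5->F, B6->T, B8->F, B10->S, B9->F; records B1=T, B2=T, B5=T, B5=F, B6=T, B8=F, B9=F, B10=S
run #2 (s=22) runs B1->T, B2->T, B5->T, B5->T, B5->T, B5->T, B5->F, B6->T, B8->F, B10->S, B9->F; records B1=T, B2=T, B5=T, B5=F, B6=T, B8=F, B9=F, B10=S
run #3 (s=16) runs B1->T, B2->T, B5->T, B5->F, B6->T, B8->F, B10->S, B9->F; records B1=T, B2=T, B5=T, B5=F, B6=T, B8=F, B9=F, B10=S
run #4 (s=11) runs B1->T, B2->T, B5->F, B6->T, B8->F, B10->S, B9->F; records B1=T, B2=T, B5=F, B6=T, B8=F, B9=F, B10=S
run #5 (s=30) runs B1->T, B2->T, B5->T, B5->T, B5->T, B5->T, B5->T, B5->T, B5->T, B5->T, B5->F, B6->F, B7->F, B8->F, ...; records B1=T, B2=T, B5=T, B5=F, B6=F, B7=F, B8=F, B9=F, B10=S
run #6 (s=12) runs B1->T, B2->T, B5->F, B6->T, B8->F, B10->S, B9->F; records B1=T, B2=T, B5=F, B6=T, B8=F, B9=F, B10=S
run #7 (s=9) runs B1->T, B2->T, B5->F, B6->T, B8->F, B10->S, B9->F; records B1=T, B2=T, B5=F, B6=T, B8=F, B9=F, B10=S
run #8 (s=26) runs B1->T, B2->T, B5->T, B5->T, B5->T, B5->T, B5->T, B5->T, B5->F, B6->F, B7->F, B8->F, B10->S, B9->F; records B1=T, B2=T, B5=T, B5=F, B6=F, B7=F, B8=F, B9=F, B10=S
run #9 (s=4) runs B1->T, B2->F, B4->E, B3->T, B5->F, B6->T, B8->F, B10->E, B9->T; records B1=T, B2=F, B3=T, B4=E, B5=F, B6=T, B8=F, B9=T, B10=E
run #10 (s=19) runs B1->T, B2->T, B5->T, B5->T, B5->F, B6->T, B8->F, B10->S, B9->F; records B1=T, B2=T, B5=T, B5=F, B6=T, B8=F, B9=F, B10=S
union over all inputs: B1=T, B2=T, B2=F, B3=T, B4=E, B5=T, B5=F, B6=T, B6=F, B7=F, B8=F, B9=T, B9=F, B10=S, B10=E (15 outcomes)
every size-1 subset falls short of the 15 outcomes (best: 9/15)
size 2: inputs {5, 9} cover all 15 outcomes, and no lexicographically smaller subset of this size does

Answer: 2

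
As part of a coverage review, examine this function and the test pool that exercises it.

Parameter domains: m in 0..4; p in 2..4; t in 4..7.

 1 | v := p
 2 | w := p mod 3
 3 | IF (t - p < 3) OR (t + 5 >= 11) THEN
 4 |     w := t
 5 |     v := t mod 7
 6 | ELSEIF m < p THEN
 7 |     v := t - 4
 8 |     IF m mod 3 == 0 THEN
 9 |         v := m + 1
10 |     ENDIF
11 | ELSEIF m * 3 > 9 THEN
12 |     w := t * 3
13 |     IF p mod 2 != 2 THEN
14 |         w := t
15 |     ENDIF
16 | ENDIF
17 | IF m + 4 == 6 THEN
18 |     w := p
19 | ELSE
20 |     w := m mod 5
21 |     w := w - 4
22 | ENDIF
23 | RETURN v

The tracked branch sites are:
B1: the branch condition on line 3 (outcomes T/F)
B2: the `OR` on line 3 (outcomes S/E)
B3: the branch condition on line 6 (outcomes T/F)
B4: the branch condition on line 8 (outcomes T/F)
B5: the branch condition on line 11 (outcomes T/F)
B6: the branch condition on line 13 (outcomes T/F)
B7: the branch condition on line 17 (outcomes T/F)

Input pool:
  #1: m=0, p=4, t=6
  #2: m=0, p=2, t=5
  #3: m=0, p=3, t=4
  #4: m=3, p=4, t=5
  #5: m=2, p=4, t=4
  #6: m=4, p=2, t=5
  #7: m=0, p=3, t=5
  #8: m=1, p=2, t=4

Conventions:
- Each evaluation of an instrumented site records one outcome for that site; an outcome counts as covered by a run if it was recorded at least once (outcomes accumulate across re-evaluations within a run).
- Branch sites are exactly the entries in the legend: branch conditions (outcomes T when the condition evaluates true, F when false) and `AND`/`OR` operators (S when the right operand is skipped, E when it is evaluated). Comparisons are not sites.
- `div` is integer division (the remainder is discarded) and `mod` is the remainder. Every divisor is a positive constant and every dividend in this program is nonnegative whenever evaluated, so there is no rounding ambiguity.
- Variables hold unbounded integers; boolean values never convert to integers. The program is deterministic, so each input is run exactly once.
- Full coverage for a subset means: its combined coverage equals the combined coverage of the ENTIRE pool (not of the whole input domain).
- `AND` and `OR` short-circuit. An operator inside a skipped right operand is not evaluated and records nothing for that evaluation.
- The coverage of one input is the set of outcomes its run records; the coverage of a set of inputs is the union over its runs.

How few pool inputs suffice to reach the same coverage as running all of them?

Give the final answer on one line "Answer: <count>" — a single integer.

input #1, m=0, p=4, t=6: outcomes B1=T, B2=S, B7=F
input #2, m=0, p=2, t=5: outcomes B1=F, B2=E, B3=T, B4=T, B7=F
input #3, m=0, p=3, t=4: outcomes B1=T, B2=S, B7=F
input #4, m=3, p=4, t=5: outcomes B1=T, B2=S, B7=F
input #5, m=2, p=4, t=4: outcomes B1=T, B2=S, B7=T
input #6, m=4, p=2, t=5: outcomes B1=F, B2=E, B3=F, B5=T, B6=T, B7=F
input #7, m=0, p=3, t=5: outcomes B1=T, B2=S, B7=F
input #8, m=1, p=2, t=4: outcomes B1=T, B2=S, B7=F
the full pool covers 11 outcomes: B1=T, B1=F, B2=S, B2=E, B3=T, B3=F, B4=T, B5=T, B6=T, B7=T, B7=F
checked all size-1 subsets: none covers 11 outcomes (max 6/11)
checked all size-2 subsets: none covers 11 outcomes (max 9/11)
at size 3, {2, 5, 6} reaches all 11 outcomes; every lexicographically earlier size-3 subset fails

Answer: 3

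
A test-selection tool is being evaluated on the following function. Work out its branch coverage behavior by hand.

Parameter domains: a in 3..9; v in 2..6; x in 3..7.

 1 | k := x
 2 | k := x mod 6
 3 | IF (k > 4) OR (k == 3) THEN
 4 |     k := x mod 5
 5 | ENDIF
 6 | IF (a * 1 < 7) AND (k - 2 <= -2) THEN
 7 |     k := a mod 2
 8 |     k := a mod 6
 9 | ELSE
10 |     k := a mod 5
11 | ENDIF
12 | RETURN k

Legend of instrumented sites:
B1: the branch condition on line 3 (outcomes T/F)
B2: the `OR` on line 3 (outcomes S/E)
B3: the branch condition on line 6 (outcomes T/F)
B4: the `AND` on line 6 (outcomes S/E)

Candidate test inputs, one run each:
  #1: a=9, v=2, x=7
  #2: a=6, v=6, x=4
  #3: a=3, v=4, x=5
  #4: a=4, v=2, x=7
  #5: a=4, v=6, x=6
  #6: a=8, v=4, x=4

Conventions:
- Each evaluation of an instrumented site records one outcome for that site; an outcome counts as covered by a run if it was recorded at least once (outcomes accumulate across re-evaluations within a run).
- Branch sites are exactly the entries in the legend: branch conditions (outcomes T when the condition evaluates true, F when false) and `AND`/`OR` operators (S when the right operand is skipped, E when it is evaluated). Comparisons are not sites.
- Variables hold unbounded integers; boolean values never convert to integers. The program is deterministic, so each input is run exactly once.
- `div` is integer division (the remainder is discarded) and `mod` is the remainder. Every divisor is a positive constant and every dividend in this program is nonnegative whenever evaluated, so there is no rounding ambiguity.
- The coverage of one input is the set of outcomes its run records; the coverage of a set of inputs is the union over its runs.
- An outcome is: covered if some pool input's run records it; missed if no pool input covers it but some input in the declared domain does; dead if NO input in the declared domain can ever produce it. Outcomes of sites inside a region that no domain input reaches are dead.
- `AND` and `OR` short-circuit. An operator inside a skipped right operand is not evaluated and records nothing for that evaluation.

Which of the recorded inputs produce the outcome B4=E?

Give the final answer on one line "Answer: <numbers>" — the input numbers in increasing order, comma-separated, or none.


input #1 (a=9, v=2, x=7): misses B4=E
input #2 (a=6, v=6, x=4): covers B4=E
input #3 (a=3, v=4, x=5): covers B4=E
input #4 (a=4, v=2, x=7): covers B4=E
input #5 (a=4, v=6, x=6): covers B4=E
input #6 (a=8, v=4, x=4): misses B4=E
Answer: 2, 3, 4, 5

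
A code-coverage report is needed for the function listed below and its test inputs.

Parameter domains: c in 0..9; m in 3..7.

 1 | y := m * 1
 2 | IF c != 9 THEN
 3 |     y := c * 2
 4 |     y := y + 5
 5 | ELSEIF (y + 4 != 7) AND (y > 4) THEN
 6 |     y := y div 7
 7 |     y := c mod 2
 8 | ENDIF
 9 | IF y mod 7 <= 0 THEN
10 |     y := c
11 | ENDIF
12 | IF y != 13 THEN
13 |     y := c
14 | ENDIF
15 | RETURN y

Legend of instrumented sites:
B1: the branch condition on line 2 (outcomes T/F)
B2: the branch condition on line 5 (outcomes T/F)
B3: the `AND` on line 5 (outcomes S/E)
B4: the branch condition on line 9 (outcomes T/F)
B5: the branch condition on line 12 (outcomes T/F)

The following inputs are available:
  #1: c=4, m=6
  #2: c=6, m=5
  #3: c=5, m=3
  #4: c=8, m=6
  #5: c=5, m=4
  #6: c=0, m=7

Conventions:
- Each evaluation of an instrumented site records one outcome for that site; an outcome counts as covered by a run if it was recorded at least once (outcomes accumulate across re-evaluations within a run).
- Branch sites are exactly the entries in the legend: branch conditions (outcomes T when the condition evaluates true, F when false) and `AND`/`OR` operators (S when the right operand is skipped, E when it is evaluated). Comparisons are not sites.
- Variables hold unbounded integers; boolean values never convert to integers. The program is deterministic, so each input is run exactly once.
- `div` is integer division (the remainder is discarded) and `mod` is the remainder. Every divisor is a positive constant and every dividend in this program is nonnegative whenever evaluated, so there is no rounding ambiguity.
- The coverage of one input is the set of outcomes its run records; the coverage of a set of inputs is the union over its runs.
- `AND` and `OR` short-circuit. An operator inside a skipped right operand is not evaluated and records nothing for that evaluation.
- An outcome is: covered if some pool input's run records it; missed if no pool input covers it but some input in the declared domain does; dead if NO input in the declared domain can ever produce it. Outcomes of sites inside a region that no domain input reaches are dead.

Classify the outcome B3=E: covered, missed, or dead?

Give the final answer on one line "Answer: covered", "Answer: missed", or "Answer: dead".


no pool input records B3=E
but domain input (c=9, m=4) does record it -> reachable, so missed
Answer: missed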